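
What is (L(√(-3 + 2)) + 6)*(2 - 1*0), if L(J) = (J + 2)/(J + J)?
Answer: 13 - 2*I ≈ 13.0 - 2.0*I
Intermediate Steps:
L(J) = (2 + J)/(2*J) (L(J) = (2 + J)/((2*J)) = (2 + J)*(1/(2*J)) = (2 + J)/(2*J))
(L(√(-3 + 2)) + 6)*(2 - 1*0) = ((2 + √(-3 + 2))/(2*(√(-3 + 2))) + 6)*(2 - 1*0) = ((2 + √(-1))/(2*(√(-1))) + 6)*(2 + 0) = ((2 + I)/(2*I) + 6)*2 = ((-I)*(2 + I)/2 + 6)*2 = (-I*(2 + I)/2 + 6)*2 = (6 - I*(2 + I)/2)*2 = 12 - I*(2 + I)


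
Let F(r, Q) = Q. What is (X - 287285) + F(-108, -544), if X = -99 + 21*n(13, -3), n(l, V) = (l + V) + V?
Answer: -287781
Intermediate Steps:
n(l, V) = l + 2*V (n(l, V) = (V + l) + V = l + 2*V)
X = 48 (X = -99 + 21*(13 + 2*(-3)) = -99 + 21*(13 - 6) = -99 + 21*7 = -99 + 147 = 48)
(X - 287285) + F(-108, -544) = (48 - 287285) - 544 = -287237 - 544 = -287781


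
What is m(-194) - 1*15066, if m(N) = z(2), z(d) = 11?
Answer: -15055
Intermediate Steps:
m(N) = 11
m(-194) - 1*15066 = 11 - 1*15066 = 11 - 15066 = -15055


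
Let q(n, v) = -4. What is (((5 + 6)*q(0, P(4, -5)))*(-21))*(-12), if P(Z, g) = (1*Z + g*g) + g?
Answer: -11088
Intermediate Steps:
P(Z, g) = Z + g + g**2 (P(Z, g) = (Z + g**2) + g = Z + g + g**2)
(((5 + 6)*q(0, P(4, -5)))*(-21))*(-12) = (((5 + 6)*(-4))*(-21))*(-12) = ((11*(-4))*(-21))*(-12) = -44*(-21)*(-12) = 924*(-12) = -11088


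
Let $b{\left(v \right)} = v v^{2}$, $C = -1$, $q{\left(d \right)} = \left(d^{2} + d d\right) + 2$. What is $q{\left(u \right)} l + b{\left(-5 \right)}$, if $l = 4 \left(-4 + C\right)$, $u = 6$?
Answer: $-1605$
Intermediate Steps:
$q{\left(d \right)} = 2 + 2 d^{2}$ ($q{\left(d \right)} = \left(d^{2} + d^{2}\right) + 2 = 2 d^{2} + 2 = 2 + 2 d^{2}$)
$l = -20$ ($l = 4 \left(-4 - 1\right) = 4 \left(-5\right) = -20$)
$b{\left(v \right)} = v^{3}$
$q{\left(u \right)} l + b{\left(-5 \right)} = \left(2 + 2 \cdot 6^{2}\right) \left(-20\right) + \left(-5\right)^{3} = \left(2 + 2 \cdot 36\right) \left(-20\right) - 125 = \left(2 + 72\right) \left(-20\right) - 125 = 74 \left(-20\right) - 125 = -1480 - 125 = -1605$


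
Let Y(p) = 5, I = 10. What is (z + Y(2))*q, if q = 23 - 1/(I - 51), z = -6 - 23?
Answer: -22656/41 ≈ -552.58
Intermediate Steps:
z = -29
q = 944/41 (q = 23 - 1/(10 - 51) = 23 - 1/(-41) = 23 - 1*(-1/41) = 23 + 1/41 = 944/41 ≈ 23.024)
(z + Y(2))*q = (-29 + 5)*(944/41) = -24*944/41 = -22656/41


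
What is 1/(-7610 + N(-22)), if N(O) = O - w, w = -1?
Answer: -1/7631 ≈ -0.00013104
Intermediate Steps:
N(O) = 1 + O (N(O) = O - 1*(-1) = O + 1 = 1 + O)
1/(-7610 + N(-22)) = 1/(-7610 + (1 - 22)) = 1/(-7610 - 21) = 1/(-7631) = -1/7631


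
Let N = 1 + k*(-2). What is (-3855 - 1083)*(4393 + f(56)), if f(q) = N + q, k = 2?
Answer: -21954348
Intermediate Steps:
N = -3 (N = 1 + 2*(-2) = 1 - 4 = -3)
f(q) = -3 + q
(-3855 - 1083)*(4393 + f(56)) = (-3855 - 1083)*(4393 + (-3 + 56)) = -4938*(4393 + 53) = -4938*4446 = -21954348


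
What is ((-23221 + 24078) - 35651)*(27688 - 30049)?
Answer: 82148634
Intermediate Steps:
((-23221 + 24078) - 35651)*(27688 - 30049) = (857 - 35651)*(-2361) = -34794*(-2361) = 82148634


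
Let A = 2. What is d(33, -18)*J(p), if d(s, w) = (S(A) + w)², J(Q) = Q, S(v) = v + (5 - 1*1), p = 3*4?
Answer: 1728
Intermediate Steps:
p = 12
S(v) = 4 + v (S(v) = v + (5 - 1) = v + 4 = 4 + v)
d(s, w) = (6 + w)² (d(s, w) = ((4 + 2) + w)² = (6 + w)²)
d(33, -18)*J(p) = (6 - 18)²*12 = (-12)²*12 = 144*12 = 1728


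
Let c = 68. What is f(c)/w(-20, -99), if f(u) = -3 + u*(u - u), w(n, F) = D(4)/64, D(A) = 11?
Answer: -192/11 ≈ -17.455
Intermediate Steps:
w(n, F) = 11/64
f(u) = -3 (f(u) = -3 + u*0 = -3 + 0 = -3)
f(c)/w(-20, -99) = -3/11/64 = -3*64/11 = -192/11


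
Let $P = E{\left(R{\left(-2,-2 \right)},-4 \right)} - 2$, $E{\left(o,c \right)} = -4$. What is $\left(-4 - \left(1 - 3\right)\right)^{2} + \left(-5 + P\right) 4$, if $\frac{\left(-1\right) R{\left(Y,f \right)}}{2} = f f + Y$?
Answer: $-40$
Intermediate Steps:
$R{\left(Y,f \right)} = - 2 Y - 2 f^{2}$ ($R{\left(Y,f \right)} = - 2 \left(f f + Y\right) = - 2 \left(f^{2} + Y\right) = - 2 \left(Y + f^{2}\right) = - 2 Y - 2 f^{2}$)
$P = -6$ ($P = -4 - 2 = -6$)
$\left(-4 - \left(1 - 3\right)\right)^{2} + \left(-5 + P\right) 4 = \left(-4 - \left(1 - 3\right)\right)^{2} + \left(-5 - 6\right) 4 = \left(-4 - -2\right)^{2} - 44 = \left(-4 + \left(-5 + 7\right)\right)^{2} - 44 = \left(-4 + 2\right)^{2} - 44 = \left(-2\right)^{2} - 44 = 4 - 44 = -40$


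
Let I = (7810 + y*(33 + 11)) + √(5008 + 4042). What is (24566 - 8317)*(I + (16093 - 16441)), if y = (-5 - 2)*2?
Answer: 111240654 + 81245*√362 ≈ 1.1279e+8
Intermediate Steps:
y = -14 (y = -7*2 = -14)
I = 7194 + 5*√362 (I = (7810 - 14*(33 + 11)) + √(5008 + 4042) = (7810 - 14*44) + √9050 = (7810 - 616) + 5*√362 = 7194 + 5*√362 ≈ 7289.1)
(24566 - 8317)*(I + (16093 - 16441)) = (24566 - 8317)*((7194 + 5*√362) + (16093 - 16441)) = 16249*((7194 + 5*√362) - 348) = 16249*(6846 + 5*√362) = 111240654 + 81245*√362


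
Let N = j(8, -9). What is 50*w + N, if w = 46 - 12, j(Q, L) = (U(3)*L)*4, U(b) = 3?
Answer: 1592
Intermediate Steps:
j(Q, L) = 12*L (j(Q, L) = (3*L)*4 = 12*L)
w = 34
N = -108 (N = 12*(-9) = -108)
50*w + N = 50*34 - 108 = 1700 - 108 = 1592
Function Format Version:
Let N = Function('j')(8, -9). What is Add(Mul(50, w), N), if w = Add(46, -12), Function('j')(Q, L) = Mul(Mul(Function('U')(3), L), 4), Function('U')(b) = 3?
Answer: 1592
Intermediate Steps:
Function('j')(Q, L) = Mul(12, L) (Function('j')(Q, L) = Mul(Mul(3, L), 4) = Mul(12, L))
w = 34
N = -108 (N = Mul(12, -9) = -108)
Add(Mul(50, w), N) = Add(Mul(50, 34), -108) = Add(1700, -108) = 1592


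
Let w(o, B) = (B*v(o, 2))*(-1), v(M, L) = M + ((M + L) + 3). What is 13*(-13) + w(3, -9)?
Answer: -70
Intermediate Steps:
v(M, L) = 3 + L + 2*M (v(M, L) = M + ((L + M) + 3) = M + (3 + L + M) = 3 + L + 2*M)
w(o, B) = -B*(5 + 2*o) (w(o, B) = (B*(3 + 2 + 2*o))*(-1) = (B*(5 + 2*o))*(-1) = -B*(5 + 2*o))
13*(-13) + w(3, -9) = 13*(-13) - 1*(-9)*(5 + 2*3) = -169 - 1*(-9)*(5 + 6) = -169 - 1*(-9)*11 = -169 + 99 = -70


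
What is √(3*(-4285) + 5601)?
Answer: 3*I*√806 ≈ 85.17*I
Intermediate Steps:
√(3*(-4285) + 5601) = √(-12855 + 5601) = √(-7254) = 3*I*√806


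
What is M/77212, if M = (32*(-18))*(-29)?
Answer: 4176/19303 ≈ 0.21634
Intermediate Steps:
M = 16704 (M = -576*(-29) = 16704)
M/77212 = 16704/77212 = 16704*(1/77212) = 4176/19303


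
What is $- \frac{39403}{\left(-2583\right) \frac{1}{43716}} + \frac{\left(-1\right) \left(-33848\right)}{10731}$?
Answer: $\frac{293407631444}{439971} \approx 6.6688 \cdot 10^{5}$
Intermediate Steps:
$- \frac{39403}{\left(-2583\right) \frac{1}{43716}} + \frac{\left(-1\right) \left(-33848\right)}{10731} = - \frac{39403}{\left(-2583\right) \frac{1}{43716}} + 33848 \cdot \frac{1}{10731} = - \frac{39403}{- \frac{861}{14572}} + \frac{33848}{10731} = \left(-39403\right) \left(- \frac{14572}{861}\right) + \frac{33848}{10731} = \frac{82025788}{123} + \frac{33848}{10731} = \frac{293407631444}{439971}$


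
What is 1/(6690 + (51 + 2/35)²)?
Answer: 1225/11388619 ≈ 0.00010756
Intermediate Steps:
1/(6690 + (51 + 2/35)²) = 1/(6690 + (1787/35)²) = 1/(6690 + 3193369/1225) = 1/(11388619/1225) = 1225/11388619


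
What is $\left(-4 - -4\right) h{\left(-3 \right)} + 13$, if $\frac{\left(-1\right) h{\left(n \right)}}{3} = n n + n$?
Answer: $13$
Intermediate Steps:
$h{\left(n \right)} = - 3 n - 3 n^{2}$ ($h{\left(n \right)} = - 3 \left(n n + n\right) = - 3 \left(n^{2} + n\right) = - 3 \left(n + n^{2}\right) = - 3 n - 3 n^{2}$)
$\left(-4 - -4\right) h{\left(-3 \right)} + 13 = \left(-4 - -4\right) \left(\left(-3\right) \left(-3\right) \left(1 - 3\right)\right) + 13 = \left(-4 + 4\right) \left(\left(-3\right) \left(-3\right) \left(-2\right)\right) + 13 = 0 \left(-18\right) + 13 = 0 + 13 = 13$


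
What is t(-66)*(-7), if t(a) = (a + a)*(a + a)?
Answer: -121968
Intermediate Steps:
t(a) = 4*a**2 (t(a) = (2*a)*(2*a) = 4*a**2)
t(-66)*(-7) = (4*(-66)**2)*(-7) = (4*4356)*(-7) = 17424*(-7) = -121968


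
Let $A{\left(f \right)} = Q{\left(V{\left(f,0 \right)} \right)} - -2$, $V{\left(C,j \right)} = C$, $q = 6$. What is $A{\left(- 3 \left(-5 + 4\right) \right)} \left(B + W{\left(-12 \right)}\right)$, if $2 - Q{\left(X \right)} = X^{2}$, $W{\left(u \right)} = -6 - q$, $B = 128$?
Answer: $-580$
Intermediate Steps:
$W{\left(u \right)} = -12$ ($W{\left(u \right)} = -6 - 6 = -12$)
$Q{\left(X \right)} = 2 - X^{2}$
$A{\left(f \right)} = 4 - f^{2}$ ($A{\left(f \right)} = \left(2 - f^{2}\right) - -2 = \left(2 - f^{2}\right) + 2 = 4 - f^{2}$)
$A{\left(- 3 \left(-5 + 4\right) \right)} \left(B + W{\left(-12 \right)}\right) = \left(4 - \left(- 3 \left(-5 + 4\right)\right)^{2}\right) \left(128 - 12\right) = \left(4 - \left(\left(-3\right) \left(-1\right)\right)^{2}\right) 116 = \left(4 - 3^{2}\right) 116 = \left(4 - 9\right) 116 = \left(-5\right) 116 = -580$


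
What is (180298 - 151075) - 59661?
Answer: -30438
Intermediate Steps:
(180298 - 151075) - 59661 = 29223 - 59661 = -30438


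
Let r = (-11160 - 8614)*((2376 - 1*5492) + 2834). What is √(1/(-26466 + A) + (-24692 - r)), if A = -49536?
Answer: I*√32352847674319842/76002 ≈ 2366.6*I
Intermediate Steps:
r = 5576268 (r = -19774*((2376 - 5492) + 2834) = -19774*(-3116 + 2834) = -19774*(-282) = 5576268)
√(1/(-26466 + A) + (-24692 - r)) = √(1/(-26466 - 49536) + (-24692 - 1*5576268)) = √(1/(-76002) + (-24692 - 5576268)) = √(-1/76002 - 5600960) = √(-425684161921/76002) = I*√32352847674319842/76002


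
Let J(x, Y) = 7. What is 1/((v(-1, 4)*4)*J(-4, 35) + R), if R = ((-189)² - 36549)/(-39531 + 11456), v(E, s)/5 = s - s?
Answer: 28075/828 ≈ 33.907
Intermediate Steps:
v(E, s) = 0 (v(E, s) = 5*(s - s) = 5*0 = 0)
R = 828/28075 (R = (35721 - 36549)/(-28075) = -828*(-1/28075) = 828/28075 ≈ 0.029492)
1/((v(-1, 4)*4)*J(-4, 35) + R) = 1/((0*4)*7 + 828/28075) = 1/(0*7 + 828/28075) = 1/(0 + 828/28075) = 1/(828/28075) = 28075/828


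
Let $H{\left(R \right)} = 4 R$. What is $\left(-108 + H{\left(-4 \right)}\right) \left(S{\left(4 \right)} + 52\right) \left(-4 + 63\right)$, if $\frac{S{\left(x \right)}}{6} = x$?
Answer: $-556016$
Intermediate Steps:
$S{\left(x \right)} = 6 x$
$\left(-108 + H{\left(-4 \right)}\right) \left(S{\left(4 \right)} + 52\right) \left(-4 + 63\right) = \left(-108 + 4 \left(-4\right)\right) \left(6 \cdot 4 + 52\right) \left(-4 + 63\right) = \left(-108 - 16\right) \left(24 + 52\right) 59 = - 124 \cdot 76 \cdot 59 = \left(-124\right) 4484 = -556016$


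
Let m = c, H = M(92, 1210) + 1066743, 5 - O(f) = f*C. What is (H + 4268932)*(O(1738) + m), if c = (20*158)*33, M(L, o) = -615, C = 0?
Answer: 556366732100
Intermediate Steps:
O(f) = 5 (O(f) = 5 - f*0 = 5 - 1*0 = 5 + 0 = 5)
H = 1066128 (H = -615 + 1066743 = 1066128)
c = 104280 (c = 3160*33 = 104280)
m = 104280
(H + 4268932)*(O(1738) + m) = (1066128 + 4268932)*(5 + 104280) = 5335060*104285 = 556366732100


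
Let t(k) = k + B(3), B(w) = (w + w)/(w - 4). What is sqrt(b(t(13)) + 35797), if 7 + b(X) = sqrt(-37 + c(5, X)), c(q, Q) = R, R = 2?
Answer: sqrt(35790 + I*sqrt(35)) ≈ 189.18 + 0.016*I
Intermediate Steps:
c(q, Q) = 2
B(w) = 2*w/(-4 + w) (B(w) = (2*w)/(-4 + w) = 2*w/(-4 + w))
t(k) = -6 + k (t(k) = k + 2*3/(-4 + 3) = k + 2*3/(-1) = k + 2*3*(-1) = k - 6 = -6 + k)
b(X) = -7 + I*sqrt(35) (b(X) = -7 + sqrt(-37 + 2) = -7 + sqrt(-35) = -7 + I*sqrt(35))
sqrt(b(t(13)) + 35797) = sqrt((-7 + I*sqrt(35)) + 35797) = sqrt(35790 + I*sqrt(35))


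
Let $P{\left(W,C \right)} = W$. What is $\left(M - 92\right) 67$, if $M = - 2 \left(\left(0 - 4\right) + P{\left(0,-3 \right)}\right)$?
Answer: $-5628$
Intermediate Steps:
$M = 8$ ($M = - 2 \left(\left(0 - 4\right) + 0\right) = - 2 \left(-4 + 0\right) = \left(-2\right) \left(-4\right) = 8$)
$\left(M - 92\right) 67 = \left(8 - 92\right) 67 = \left(-84\right) 67 = -5628$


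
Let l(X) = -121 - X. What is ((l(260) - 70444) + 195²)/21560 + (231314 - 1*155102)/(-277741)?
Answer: -268825888/149702399 ≈ -1.7957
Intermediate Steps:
((l(260) - 70444) + 195²)/21560 + (231314 - 1*155102)/(-277741) = (((-121 - 1*260) - 70444) + 195²)/21560 + (231314 - 1*155102)/(-277741) = (((-121 - 260) - 70444) + 38025)*(1/21560) + (231314 - 155102)*(-1/277741) = ((-381 - 70444) + 38025)*(1/21560) + 76212*(-1/277741) = (-70825 + 38025)*(1/21560) - 76212/277741 = -32800*1/21560 - 76212/277741 = -820/539 - 76212/277741 = -268825888/149702399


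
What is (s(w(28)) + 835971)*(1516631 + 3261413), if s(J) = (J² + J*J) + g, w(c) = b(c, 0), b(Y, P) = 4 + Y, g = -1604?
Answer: 3996427672260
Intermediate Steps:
w(c) = 4 + c
s(J) = -1604 + 2*J² (s(J) = (J² + J*J) - 1604 = (J² + J²) - 1604 = 2*J² - 1604 = -1604 + 2*J²)
(s(w(28)) + 835971)*(1516631 + 3261413) = ((-1604 + 2*(4 + 28)²) + 835971)*(1516631 + 3261413) = ((-1604 + 2*32²) + 835971)*4778044 = ((-1604 + 2*1024) + 835971)*4778044 = ((-1604 + 2048) + 835971)*4778044 = (444 + 835971)*4778044 = 836415*4778044 = 3996427672260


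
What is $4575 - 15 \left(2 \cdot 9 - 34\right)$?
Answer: $4815$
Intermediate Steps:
$4575 - 15 \left(2 \cdot 9 - 34\right) = 4575 - 15 \left(18 - 34\right) = 4575 - -240 = 4575 + 240 = 4815$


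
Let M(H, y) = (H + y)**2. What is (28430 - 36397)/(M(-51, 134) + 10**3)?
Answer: -7967/7889 ≈ -1.0099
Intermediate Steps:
(28430 - 36397)/(M(-51, 134) + 10**3) = (28430 - 36397)/((-51 + 134)**2 + 10**3) = -7967/(83**2 + 1000) = -7967/(6889 + 1000) = -7967/7889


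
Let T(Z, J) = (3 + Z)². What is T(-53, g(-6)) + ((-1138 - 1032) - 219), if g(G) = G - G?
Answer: 111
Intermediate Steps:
g(G) = 0
T(-53, g(-6)) + ((-1138 - 1032) - 219) = (3 - 53)² + ((-1138 - 1032) - 219) = (-50)² + (-2170 - 219) = 2500 - 2389 = 111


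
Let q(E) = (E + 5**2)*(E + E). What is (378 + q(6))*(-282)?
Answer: -211500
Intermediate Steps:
q(E) = 2*E*(25 + E) (q(E) = (E + 25)*(2*E) = (25 + E)*(2*E) = 2*E*(25 + E))
(378 + q(6))*(-282) = (378 + 2*6*(25 + 6))*(-282) = (378 + 2*6*31)*(-282) = (378 + 372)*(-282) = 750*(-282) = -211500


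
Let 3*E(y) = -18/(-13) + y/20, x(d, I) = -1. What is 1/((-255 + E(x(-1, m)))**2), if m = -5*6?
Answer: 608400/39423293809 ≈ 1.5433e-5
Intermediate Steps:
m = -30
E(y) = 6/13 + y/60 (E(y) = (-18/(-13) + y/20)/3 = (-18*(-1/13) + y*(1/20))/3 = (18/13 + y/20)/3 = 6/13 + y/60)
1/((-255 + E(x(-1, m)))**2) = 1/((-255 + (6/13 + (1/60)*(-1)))**2) = 1/((-255 + (6/13 - 1/60))**2) = 1/((-255 + 347/780)**2) = 1/((-198553/780)**2) = 1/(39423293809/608400) = 608400/39423293809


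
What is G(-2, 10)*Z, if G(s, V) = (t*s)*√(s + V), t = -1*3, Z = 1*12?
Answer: 144*√2 ≈ 203.65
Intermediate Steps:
Z = 12
t = -3
G(s, V) = -3*s*√(V + s) (G(s, V) = (-3*s)*√(s + V) = (-3*s)*√(V + s) = -3*s*√(V + s))
G(-2, 10)*Z = -3*(-2)*√(10 - 2)*12 = -3*(-2)*√8*12 = -3*(-2)*2*√2*12 = (12*√2)*12 = 144*√2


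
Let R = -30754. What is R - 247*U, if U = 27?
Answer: -37423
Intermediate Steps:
R - 247*U = -30754 - 247*27 = -30754 - 1*6669 = -30754 - 6669 = -37423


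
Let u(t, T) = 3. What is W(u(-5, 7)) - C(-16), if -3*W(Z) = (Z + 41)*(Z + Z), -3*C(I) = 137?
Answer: -127/3 ≈ -42.333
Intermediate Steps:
C(I) = -137/3 (C(I) = -1/3*137 = -137/3)
W(Z) = -2*Z*(41 + Z)/3 (W(Z) = -(Z + 41)*(Z + Z)/3 = -(41 + Z)*2*Z/3 = -2*Z*(41 + Z)/3)
W(u(-5, 7)) - C(-16) = -2/3*3*(41 + 3) - 1*(-137/3) = -2/3*3*44 + 137/3 = -88 + 137/3 = -127/3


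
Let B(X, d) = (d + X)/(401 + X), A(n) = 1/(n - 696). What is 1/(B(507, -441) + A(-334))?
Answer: 116905/8384 ≈ 13.944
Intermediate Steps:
A(n) = 1/(-696 + n)
B(X, d) = (X + d)/(401 + X)
1/(B(507, -441) + A(-334)) = 1/((507 - 441)/(401 + 507) + 1/(-696 - 334)) = 1/(66/908 + 1/(-1030)) = 1/((1/908)*66 - 1/1030) = 1/(33/454 - 1/1030) = 1/(8384/116905) = 116905/8384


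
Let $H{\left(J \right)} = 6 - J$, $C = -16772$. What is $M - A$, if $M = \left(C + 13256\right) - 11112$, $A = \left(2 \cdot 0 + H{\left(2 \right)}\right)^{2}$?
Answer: $-14644$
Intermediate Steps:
$A = 16$ ($A = \left(2 \cdot 0 + \left(6 - 2\right)\right)^{2} = \left(0 + \left(6 - 2\right)\right)^{2} = \left(0 + 4\right)^{2} = 4^{2} = 16$)
$M = -14628$ ($M = \left(-16772 + 13256\right) - 11112 = -3516 - 11112 = -14628$)
$M - A = -14628 - 16 = -14644$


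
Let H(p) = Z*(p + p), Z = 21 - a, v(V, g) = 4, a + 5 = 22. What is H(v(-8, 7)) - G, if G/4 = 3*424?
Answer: -5056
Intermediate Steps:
a = 17 (a = -5 + 22 = 17)
Z = 4 (Z = 21 - 1*17 = 21 - 17 = 4)
H(p) = 8*p (H(p) = 4*(p + p) = 4*(2*p) = 8*p)
G = 5088 (G = 4*(3*424) = 4*1272 = 5088)
H(v(-8, 7)) - G = 8*4 - 1*5088 = 32 - 5088 = -5056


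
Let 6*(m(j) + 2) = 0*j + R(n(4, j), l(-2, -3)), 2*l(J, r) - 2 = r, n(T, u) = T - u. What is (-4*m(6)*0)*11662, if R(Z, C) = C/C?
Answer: 0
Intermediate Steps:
l(J, r) = 1 + r/2
R(Z, C) = 1
m(j) = -11/6 (m(j) = -2 + (0*j + 1)/6 = -2 + (0 + 1)/6 = -2 + (⅙)*1 = -2 + ⅙ = -11/6)
(-4*m(6)*0)*11662 = (-4*(-11/6)*0)*11662 = ((22/3)*0)*11662 = 0*11662 = 0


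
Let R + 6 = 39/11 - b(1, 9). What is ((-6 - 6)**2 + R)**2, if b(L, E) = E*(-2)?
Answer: 3080025/121 ≈ 25455.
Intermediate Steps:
b(L, E) = -2*E
R = 171/11 (R = -6 + (39/11 - (-2)*9) = -6 + (39*(1/11) - 1*(-18)) = -6 + (39/11 + 18) = -6 + 237/11 = 171/11 ≈ 15.545)
((-6 - 6)**2 + R)**2 = ((-6 - 6)**2 + 171/11)**2 = ((-12)**2 + 171/11)**2 = (144 + 171/11)**2 = (1755/11)**2 = 3080025/121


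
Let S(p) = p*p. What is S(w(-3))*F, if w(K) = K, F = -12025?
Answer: -108225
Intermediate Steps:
S(p) = p²
S(w(-3))*F = (-3)²*(-12025) = 9*(-12025) = -108225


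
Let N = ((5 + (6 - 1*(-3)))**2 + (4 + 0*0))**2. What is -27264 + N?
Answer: 12736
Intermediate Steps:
N = 40000 (N = ((5 + (6 + 3))**2 + (4 + 0))**2 = ((5 + 9)**2 + 4)**2 = (14**2 + 4)**2 = (196 + 4)**2 = 200**2 = 40000)
-27264 + N = -27264 + 40000 = 12736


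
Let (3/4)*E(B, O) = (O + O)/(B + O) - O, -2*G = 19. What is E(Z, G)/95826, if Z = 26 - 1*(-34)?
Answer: 1843/14517639 ≈ 0.00012695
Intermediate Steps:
Z = 60 (Z = 26 + 34 = 60)
G = -19/2 (G = -½*19 = -19/2 ≈ -9.5000)
E(B, O) = -4*O/3 + 8*O/(3*(B + O)) (E(B, O) = 4*((O + O)/(B + O) - O)/3 = 4*((2*O)/(B + O) - O)/3 = 4*(2*O/(B + O) - O)/3 = 4*(-O + 2*O/(B + O))/3 = -4*O/3 + 8*O/(3*(B + O)))
E(Z, G)/95826 = ((4/3)*(-19/2)*(2 - 1*60 - 1*(-19/2))/(60 - 19/2))/95826 = ((4/3)*(-19/2)*(2 - 60 + 19/2)/(101/2))*(1/95826) = ((4/3)*(-19/2)*(2/101)*(-97/2))*(1/95826) = (3686/303)*(1/95826) = 1843/14517639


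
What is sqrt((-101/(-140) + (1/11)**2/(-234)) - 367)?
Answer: I*sqrt(330310377215)/30030 ≈ 19.138*I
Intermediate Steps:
sqrt((-101/(-140) + (1/11)**2/(-234)) - 367) = sqrt((-101*(-1/140) + (1/11)**2*(-1/234)) - 367) = sqrt((101/140 + (1/121)*(-1/234)) - 367) = sqrt((101/140 - 1/28314) - 367) = sqrt(1429787/1981980 - 367) = sqrt(-725956873/1981980) = I*sqrt(330310377215)/30030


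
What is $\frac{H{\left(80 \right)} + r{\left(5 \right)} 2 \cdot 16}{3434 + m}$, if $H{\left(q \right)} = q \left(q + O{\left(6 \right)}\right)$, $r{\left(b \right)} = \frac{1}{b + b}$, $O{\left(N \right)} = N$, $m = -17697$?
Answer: $- \frac{34416}{71315} \approx -0.48259$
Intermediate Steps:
$r{\left(b \right)} = \frac{1}{2 b}$
$H{\left(q \right)} = q \left(6 + q\right)$ ($H{\left(q \right)} = q \left(q + 6\right) = q \left(6 + q\right)$)
$\frac{H{\left(80 \right)} + r{\left(5 \right)} 2 \cdot 16}{3434 + m} = \frac{80 \left(6 + 80\right) + \frac{1}{2 \cdot 5} \cdot 2 \cdot 16}{3434 - 17697} = \frac{80 \cdot 86 + \frac{1}{2} \cdot \frac{1}{5} \cdot 2 \cdot 16}{-14263} = \left(6880 + \frac{1}{10} \cdot 2 \cdot 16\right) \left(- \frac{1}{14263}\right) = \left(6880 + \frac{1}{5} \cdot 16\right) \left(- \frac{1}{14263}\right) = \left(6880 + \frac{16}{5}\right) \left(- \frac{1}{14263}\right) = \frac{34416}{5} \left(- \frac{1}{14263}\right) = - \frac{34416}{71315}$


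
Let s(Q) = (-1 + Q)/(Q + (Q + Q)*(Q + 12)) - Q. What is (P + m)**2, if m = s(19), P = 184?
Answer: 481670809/17689 ≈ 27230.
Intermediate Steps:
s(Q) = -Q + (-1 + Q)/(Q + 2*Q*(12 + Q)) (s(Q) = (-1 + Q)/(Q + (2*Q)*(12 + Q)) - Q = (-1 + Q)/(Q + 2*Q*(12 + Q)) - Q = -Q + (-1 + Q)/(Q + 2*Q*(12 + Q)))
m = -2525/133 (m = (-1 + 19 - 25*19**2 - 2*19**3)/(19*(25 + 2*19)) = (-1 + 19 - 25*361 - 2*6859)/(19*(25 + 38)) = (1/19)*(-1 + 19 - 9025 - 13718)/63 = (1/19)*(1/63)*(-22725) = -2525/133 ≈ -18.985)
(P + m)**2 = (184 - 2525/133)**2 = (21947/133)**2 = 481670809/17689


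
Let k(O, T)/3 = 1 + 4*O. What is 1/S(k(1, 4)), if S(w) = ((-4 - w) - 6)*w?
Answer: -1/375 ≈ -0.0026667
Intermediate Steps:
k(O, T) = 3 + 12*O (k(O, T) = 3*(1 + 4*O) = 3 + 12*O)
S(w) = w*(-10 - w) (S(w) = (-10 - w)*w = w*(-10 - w))
1/S(k(1, 4)) = 1/(-(3 + 12*1)*(10 + (3 + 12*1))) = 1/(-(3 + 12)*(10 + (3 + 12))) = 1/(-1*15*(10 + 15)) = 1/(-1*15*25) = 1/(-375) = -1/375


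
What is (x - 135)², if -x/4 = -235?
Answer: 648025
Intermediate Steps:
x = 940 (x = -4*(-235) = 940)
(x - 135)² = (940 - 135)² = 805² = 648025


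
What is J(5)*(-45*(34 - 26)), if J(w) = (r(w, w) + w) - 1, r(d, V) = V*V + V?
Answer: -12240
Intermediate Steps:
r(d, V) = V + V**2 (r(d, V) = V**2 + V = V + V**2)
J(w) = -1 + w + w*(1 + w) (J(w) = (w*(1 + w) + w) - 1 = (w + w*(1 + w)) - 1 = -1 + w + w*(1 + w))
J(5)*(-45*(34 - 26)) = (-1 + 5 + 5*(1 + 5))*(-45*(34 - 26)) = (-1 + 5 + 5*6)*(-45*8) = (-1 + 5 + 30)*(-360) = 34*(-360) = -12240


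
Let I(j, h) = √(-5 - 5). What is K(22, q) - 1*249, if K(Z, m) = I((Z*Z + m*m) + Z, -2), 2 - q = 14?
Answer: -249 + I*√10 ≈ -249.0 + 3.1623*I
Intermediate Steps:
q = -12 (q = 2 - 1*14 = 2 - 14 = -12)
I(j, h) = I*√10 (I(j, h) = √(-10) = I*√10)
K(Z, m) = I*√10
K(22, q) - 1*249 = I*√10 - 1*249 = I*√10 - 249 = -249 + I*√10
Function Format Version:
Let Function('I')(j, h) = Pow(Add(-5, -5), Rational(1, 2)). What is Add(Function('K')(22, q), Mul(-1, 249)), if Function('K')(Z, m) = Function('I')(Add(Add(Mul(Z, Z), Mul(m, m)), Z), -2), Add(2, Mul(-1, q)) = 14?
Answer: Add(-249, Mul(I, Pow(10, Rational(1, 2)))) ≈ Add(-249.00, Mul(3.1623, I))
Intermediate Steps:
q = -12 (q = Add(2, Mul(-1, 14)) = Add(2, -14) = -12)
Function('I')(j, h) = Mul(I, Pow(10, Rational(1, 2))) (Function('I')(j, h) = Pow(-10, Rational(1, 2)) = Mul(I, Pow(10, Rational(1, 2))))
Function('K')(Z, m) = Mul(I, Pow(10, Rational(1, 2)))
Add(Function('K')(22, q), Mul(-1, 249)) = Add(Mul(I, Pow(10, Rational(1, 2))), Mul(-1, 249)) = Add(Mul(I, Pow(10, Rational(1, 2))), -249) = Add(-249, Mul(I, Pow(10, Rational(1, 2))))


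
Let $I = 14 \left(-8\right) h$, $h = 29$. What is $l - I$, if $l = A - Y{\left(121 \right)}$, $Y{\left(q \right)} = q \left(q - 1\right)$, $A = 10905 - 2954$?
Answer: $-3321$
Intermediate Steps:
$A = 7951$ ($A = 10905 - 2954 = 7951$)
$Y{\left(q \right)} = q \left(-1 + q\right)$
$I = -3248$ ($I = 14 \left(-8\right) 29 = \left(-112\right) 29 = -3248$)
$l = -6569$ ($l = 7951 - 121 \left(-1 + 121\right) = 7951 - 121 \cdot 120 = 7951 - 14520 = -6569$)
$l - I = -6569 - -3248 = -6569 + 3248 = -3321$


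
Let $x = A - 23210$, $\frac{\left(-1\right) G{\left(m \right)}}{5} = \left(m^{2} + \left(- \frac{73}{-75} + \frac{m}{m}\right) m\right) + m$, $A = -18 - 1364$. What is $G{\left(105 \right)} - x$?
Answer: $-32094$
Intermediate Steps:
$A = -1382$ ($A = -18 - 1364 = -1382$)
$G{\left(m \right)} = - 5 m^{2} - \frac{223 m}{15}$ ($G{\left(m \right)} = - 5 \left(\left(m^{2} + \left(- \frac{73}{-75} + \frac{m}{m}\right) m\right) + m\right) = - 5 \left(\left(m^{2} + \left(\left(-73\right) \left(- \frac{1}{75}\right) + 1\right) m\right) + m\right) = - 5 \left(\left(m^{2} + \left(\frac{73}{75} + 1\right) m\right) + m\right) = - 5 \left(\left(m^{2} + \frac{148 m}{75}\right) + m\right) = - 5 \left(m^{2} + \frac{223 m}{75}\right) = - 5 m^{2} - \frac{223 m}{15}$)
$x = -24592$ ($x = -1382 - 23210 = -24592$)
$G{\left(105 \right)} - x = \left(- \frac{1}{15}\right) 105 \left(223 + 75 \cdot 105\right) - -24592 = \left(- \frac{1}{15}\right) 105 \left(223 + 7875\right) + 24592 = \left(- \frac{1}{15}\right) 105 \cdot 8098 + 24592 = -56686 + 24592 = -32094$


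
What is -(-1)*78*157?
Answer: 12246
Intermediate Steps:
-(-1)*78*157 = -1*(-78)*157 = 78*157 = 12246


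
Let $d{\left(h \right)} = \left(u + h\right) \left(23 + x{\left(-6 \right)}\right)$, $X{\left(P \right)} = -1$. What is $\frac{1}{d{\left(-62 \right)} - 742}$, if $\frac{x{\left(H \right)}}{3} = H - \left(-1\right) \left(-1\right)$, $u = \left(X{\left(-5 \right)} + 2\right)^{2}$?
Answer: $- \frac{1}{864} \approx -0.0011574$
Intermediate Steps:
$u = 1$ ($u = \left(-1 + 2\right)^{2} = 1^{2} = 1$)
$x{\left(H \right)} = -3 + 3 H$ ($x{\left(H \right)} = 3 \left(H - \left(-1\right) \left(-1\right)\right) = 3 \left(H - 1\right) = 3 \left(-1 + H\right) = -3 + 3 H$)
$d{\left(h \right)} = 2 + 2 h$ ($d{\left(h \right)} = \left(1 + h\right) \left(23 + \left(-3 + 3 \left(-6\right)\right)\right) = \left(1 + h\right) \left(23 - 21\right) = \left(1 + h\right) 2 = 2 + 2 h$)
$\frac{1}{d{\left(-62 \right)} - 742} = \frac{1}{\left(2 + 2 \left(-62\right)\right) - 742} = \frac{1}{\left(2 - 124\right) - 742} = \frac{1}{-122 - 742} = \frac{1}{-864} = - \frac{1}{864}$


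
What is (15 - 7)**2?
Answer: 64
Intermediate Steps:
(15 - 7)**2 = 8**2 = 64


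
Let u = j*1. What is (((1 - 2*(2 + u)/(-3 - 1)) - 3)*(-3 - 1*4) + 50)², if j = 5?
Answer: 6241/4 ≈ 1560.3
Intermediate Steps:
u = 5 (u = 5*1 = 5)
(((1 - 2*(2 + u)/(-3 - 1)) - 3)*(-3 - 1*4) + 50)² = (((1 - 2*(2 + 5)/(-3 - 1)) - 3)*(-3 - 1*4) + 50)² = (((1 - 14/(-4)) - 3)*(-3 - 4) + 50)² = (((1 - 14*(-1)/4) - 3)*(-7) + 50)² = (((1 - 2*(-7/4)) - 3)*(-7) + 50)² = (((1 + 7/2) - 3)*(-7) + 50)² = ((9/2 - 3)*(-7) + 50)² = ((3/2)*(-7) + 50)² = (-21/2 + 50)² = (79/2)² = 6241/4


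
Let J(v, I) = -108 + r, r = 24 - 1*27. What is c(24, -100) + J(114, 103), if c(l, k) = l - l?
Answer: -111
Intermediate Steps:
r = -3 (r = 24 - 27 = -3)
J(v, I) = -111 (J(v, I) = -108 - 3 = -111)
c(l, k) = 0
c(24, -100) + J(114, 103) = 0 - 111 = -111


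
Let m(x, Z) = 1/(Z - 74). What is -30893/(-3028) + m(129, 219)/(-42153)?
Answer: 188823728177/18507696180 ≈ 10.202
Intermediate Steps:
m(x, Z) = 1/(-74 + Z)
-30893/(-3028) + m(129, 219)/(-42153) = -30893/(-3028) + 1/((-74 + 219)*(-42153)) = -30893*(-1/3028) - 1/42153/145 = 30893/3028 + (1/145)*(-1/42153) = 30893/3028 - 1/6112185 = 188823728177/18507696180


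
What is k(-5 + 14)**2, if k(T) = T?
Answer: 81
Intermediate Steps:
k(-5 + 14)**2 = (-5 + 14)**2 = 9**2 = 81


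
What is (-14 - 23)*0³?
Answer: 0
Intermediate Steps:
(-14 - 23)*0³ = -37*0 = 0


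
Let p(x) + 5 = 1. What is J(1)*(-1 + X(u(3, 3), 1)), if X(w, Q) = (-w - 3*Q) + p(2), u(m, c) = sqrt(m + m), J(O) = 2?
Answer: -16 - 2*sqrt(6) ≈ -20.899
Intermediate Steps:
p(x) = -4 (p(x) = -5 + 1 = -4)
u(m, c) = sqrt(2)*sqrt(m) (u(m, c) = sqrt(2*m) = sqrt(2)*sqrt(m))
X(w, Q) = -4 - w - 3*Q (X(w, Q) = (-w - 3*Q) - 4 = -4 - w - 3*Q)
J(1)*(-1 + X(u(3, 3), 1)) = 2*(-1 + (-4 - sqrt(2)*sqrt(3) - 3*1)) = 2*(-1 + (-4 - sqrt(6) - 3)) = 2*(-1 + (-7 - sqrt(6))) = 2*(-8 - sqrt(6)) = -16 - 2*sqrt(6)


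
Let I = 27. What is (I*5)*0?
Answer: 0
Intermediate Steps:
(I*5)*0 = (27*5)*0 = 135*0 = 0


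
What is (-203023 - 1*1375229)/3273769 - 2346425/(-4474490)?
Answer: 123956126869/2929689330562 ≈ 0.042310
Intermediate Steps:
(-203023 - 1*1375229)/3273769 - 2346425/(-4474490) = (-203023 - 1375229)*(1/3273769) - 2346425*(-1/4474490) = -1578252*1/3273769 + 469285/894898 = -1578252/3273769 + 469285/894898 = 123956126869/2929689330562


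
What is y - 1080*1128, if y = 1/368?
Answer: -448312319/368 ≈ -1.2182e+6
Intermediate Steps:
y = 1/368 ≈ 0.0027174
y - 1080*1128 = 1/368 - 1080*1128 = 1/368 - 1218240 = -448312319/368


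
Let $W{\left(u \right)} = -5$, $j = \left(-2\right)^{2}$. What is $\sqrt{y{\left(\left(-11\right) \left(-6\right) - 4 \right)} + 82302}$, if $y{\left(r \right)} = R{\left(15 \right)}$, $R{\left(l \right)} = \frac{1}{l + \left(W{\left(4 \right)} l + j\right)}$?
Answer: $\frac{\sqrt{64524754}}{28} \approx 286.88$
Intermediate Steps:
$j = 4$
$R{\left(l \right)} = \frac{1}{4 - 4 l}$ ($R{\left(l \right)} = \frac{1}{l - \left(-4 + 5 l\right)} = \frac{1}{4 - 4 l}$)
$y{\left(r \right)} = - \frac{1}{56}$ ($y{\left(r \right)} = \frac{1}{4 \left(1 - 15\right)} = \frac{1}{4 \left(-14\right)} = \frac{1}{4} \left(- \frac{1}{14}\right) = - \frac{1}{56}$)
$\sqrt{y{\left(\left(-11\right) \left(-6\right) - 4 \right)} + 82302} = \sqrt{- \frac{1}{56} + 82302} = \sqrt{\frac{4608911}{56}} = \frac{\sqrt{64524754}}{28}$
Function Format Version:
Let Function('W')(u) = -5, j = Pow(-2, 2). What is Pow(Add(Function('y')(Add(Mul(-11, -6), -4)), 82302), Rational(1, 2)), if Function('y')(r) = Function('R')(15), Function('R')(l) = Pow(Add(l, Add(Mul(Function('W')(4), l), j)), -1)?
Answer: Mul(Rational(1, 28), Pow(64524754, Rational(1, 2))) ≈ 286.88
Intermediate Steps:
j = 4
Function('R')(l) = Pow(Add(4, Mul(-4, l)), -1) (Function('R')(l) = Pow(Add(l, Add(Mul(-5, l), 4)), -1) = Pow(Add(l, Add(4, Mul(-5, l))), -1) = Pow(Add(4, Mul(-4, l)), -1))
Function('y')(r) = Rational(-1, 56) (Function('y')(r) = Mul(Rational(1, 4), Pow(Add(1, Mul(-1, 15)), -1)) = Mul(Rational(1, 4), Pow(Add(1, -15), -1)) = Mul(Rational(1, 4), Pow(-14, -1)) = Mul(Rational(1, 4), Rational(-1, 14)) = Rational(-1, 56))
Pow(Add(Function('y')(Add(Mul(-11, -6), -4)), 82302), Rational(1, 2)) = Pow(Add(Rational(-1, 56), 82302), Rational(1, 2)) = Pow(Rational(4608911, 56), Rational(1, 2)) = Mul(Rational(1, 28), Pow(64524754, Rational(1, 2)))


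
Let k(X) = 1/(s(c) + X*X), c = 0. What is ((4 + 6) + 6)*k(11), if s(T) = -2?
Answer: 16/119 ≈ 0.13445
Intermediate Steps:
k(X) = 1/(-2 + X**2) (k(X) = 1/(-2 + X*X) = 1/(-2 + X**2))
((4 + 6) + 6)*k(11) = ((4 + 6) + 6)/(-2 + 11**2) = (10 + 6)/(-2 + 121) = 16/119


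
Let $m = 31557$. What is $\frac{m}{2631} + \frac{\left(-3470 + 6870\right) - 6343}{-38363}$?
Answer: $\frac{406121408}{33644351} \approx 12.071$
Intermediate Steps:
$\frac{m}{2631} + \frac{\left(-3470 + 6870\right) - 6343}{-38363} = \frac{31557}{2631} + \frac{\left(-3470 + 6870\right) - 6343}{-38363} = 31557 \cdot \frac{1}{2631} + \left(3400 - 6343\right) \left(- \frac{1}{38363}\right) = \frac{10519}{877} - - \frac{2943}{38363} = \frac{10519}{877} + \frac{2943}{38363} = \frac{406121408}{33644351}$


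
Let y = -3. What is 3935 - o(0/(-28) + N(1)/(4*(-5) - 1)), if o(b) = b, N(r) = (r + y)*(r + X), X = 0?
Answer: 82633/21 ≈ 3934.9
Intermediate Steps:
N(r) = r*(-3 + r) (N(r) = (r - 3)*(r + 0) = (-3 + r)*r = r*(-3 + r))
3935 - o(0/(-28) + N(1)/(4*(-5) - 1)) = 3935 - (0/(-28) + (1*(-3 + 1))/(4*(-5) - 1)) = 3935 - (0*(-1/28) + (1*(-2))/(-20 - 1)) = 3935 - (0 - 2/(-21)) = 3935 - (0 - 2*(-1/21)) = 3935 - (0 + 2/21) = 3935 - 1*2/21 = 3935 - 2/21 = 82633/21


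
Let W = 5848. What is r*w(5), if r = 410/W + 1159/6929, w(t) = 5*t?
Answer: 120234025/20260396 ≈ 5.9344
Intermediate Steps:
r = 4809361/20260396 (r = 410/5848 + 1159/6929 = 410*(1/5848) + 1159*(1/6929) = 205/2924 + 1159/6929 = 4809361/20260396 ≈ 0.23738)
r*w(5) = 4809361*(5*5)/20260396 = (4809361/20260396)*25 = 120234025/20260396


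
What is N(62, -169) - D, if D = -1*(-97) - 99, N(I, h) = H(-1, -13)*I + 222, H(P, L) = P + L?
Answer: -644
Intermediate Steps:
H(P, L) = L + P
N(I, h) = 222 - 14*I (N(I, h) = (-13 - 1)*I + 222 = -14*I + 222 = 222 - 14*I)
D = -2 (D = 97 - 99 = -2)
N(62, -169) - D = (222 - 14*62) - 1*(-2) = (222 - 868) + 2 = -646 + 2 = -644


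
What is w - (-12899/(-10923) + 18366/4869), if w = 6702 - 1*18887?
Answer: -24011537672/1969781 ≈ -12190.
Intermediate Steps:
w = -12185 (w = 6702 - 18887 = -12185)
w - (-12899/(-10923) + 18366/4869) = -12185 - (-12899/(-10923) + 18366/4869) = -12185 - (-12899*(-1/10923) + 18366*(1/4869)) = -12185 - (12899/10923 + 6122/1623) = -12185 - 1*9756187/1969781 = -12185 - 9756187/1969781 = -24011537672/1969781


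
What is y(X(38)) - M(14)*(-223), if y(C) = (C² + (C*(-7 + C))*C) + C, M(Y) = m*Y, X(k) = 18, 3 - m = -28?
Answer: 100688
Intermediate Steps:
m = 31 (m = 3 - 1*(-28) = 3 + 28 = 31)
M(Y) = 31*Y
y(C) = C + C² + C²*(-7 + C) (y(C) = (C² + C²*(-7 + C)) + C = C + C² + C²*(-7 + C))
y(X(38)) - M(14)*(-223) = 18*(1 + 18² - 6*18) - 31*14*(-223) = 18*(1 + 324 - 108) - 434*(-223) = 18*217 - 1*(-96782) = 3906 + 96782 = 100688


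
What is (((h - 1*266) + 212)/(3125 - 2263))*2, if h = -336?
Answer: -390/431 ≈ -0.90487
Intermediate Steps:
(((h - 1*266) + 212)/(3125 - 2263))*2 = (((-336 - 1*266) + 212)/(3125 - 2263))*2 = (((-336 - 266) + 212)/862)*2 = ((-602 + 212)*(1/862))*2 = -390*1/862*2 = -195/431*2 = -390/431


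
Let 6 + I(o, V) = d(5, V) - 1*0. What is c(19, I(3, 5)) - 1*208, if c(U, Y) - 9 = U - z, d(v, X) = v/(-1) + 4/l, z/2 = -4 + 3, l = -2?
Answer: -178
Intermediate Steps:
z = -2 (z = 2*(-4 + 3) = 2*(-1) = -2)
d(v, X) = -2 - v (d(v, X) = v/(-1) + 4/(-2) = v*(-1) + 4*(-½) = -v - 2 = -2 - v)
I(o, V) = -13 (I(o, V) = -6 + ((-2 - 1*5) - 1*0) = -6 + ((-2 - 5) + 0) = -6 + (-7 + 0) = -6 - 7 = -13)
c(U, Y) = 11 + U (c(U, Y) = 9 + (U - 1*(-2)) = 9 + (U + 2) = 9 + (2 + U) = 11 + U)
c(19, I(3, 5)) - 1*208 = (11 + 19) - 1*208 = 30 - 208 = -178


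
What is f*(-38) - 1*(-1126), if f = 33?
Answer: -128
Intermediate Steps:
f*(-38) - 1*(-1126) = 33*(-38) - 1*(-1126) = -1254 + 1126 = -128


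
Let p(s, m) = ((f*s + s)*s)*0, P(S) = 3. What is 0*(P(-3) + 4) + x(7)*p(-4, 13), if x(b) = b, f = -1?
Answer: 0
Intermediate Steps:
p(s, m) = 0 (p(s, m) = ((-s + s)*s)*0 = (0*s)*0 = 0*0 = 0)
0*(P(-3) + 4) + x(7)*p(-4, 13) = 0*(3 + 4) + 7*0 = 0*7 + 0 = 0 + 0 = 0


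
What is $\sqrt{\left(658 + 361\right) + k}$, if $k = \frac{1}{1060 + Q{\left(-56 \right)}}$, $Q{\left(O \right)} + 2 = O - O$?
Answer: $\frac{\sqrt{2156206}}{46} \approx 31.922$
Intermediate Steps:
$Q{\left(O \right)} = -2$ ($Q{\left(O \right)} = -2 + \left(O - O\right) = -2 + 0 = -2$)
$k = \frac{1}{1058}$ ($k = \frac{1}{1060 - 2} = \frac{1}{1058} \approx 0.00094518$)
$\sqrt{\left(658 + 361\right) + k} = \sqrt{\left(658 + 361\right) + \frac{1}{1058}} = \sqrt{1019 + \frac{1}{1058}} = \sqrt{\frac{1078103}{1058}} = \frac{\sqrt{2156206}}{46}$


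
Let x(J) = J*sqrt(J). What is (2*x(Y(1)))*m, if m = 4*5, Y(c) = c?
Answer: 40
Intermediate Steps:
x(J) = J**(3/2)
m = 20
(2*x(Y(1)))*m = (2*1**(3/2))*20 = (2*1)*20 = 2*20 = 40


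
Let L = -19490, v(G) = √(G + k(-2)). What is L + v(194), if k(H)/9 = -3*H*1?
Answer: -19490 + 2*√62 ≈ -19474.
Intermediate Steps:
k(H) = -27*H (k(H) = 9*(-3*H*1) = 9*(-3*H) = -27*H)
v(G) = √(54 + G) (v(G) = √(G - 27*(-2)) = √(G + 54) = √(54 + G))
L + v(194) = -19490 + √(54 + 194) = -19490 + √248 = -19490 + 2*√62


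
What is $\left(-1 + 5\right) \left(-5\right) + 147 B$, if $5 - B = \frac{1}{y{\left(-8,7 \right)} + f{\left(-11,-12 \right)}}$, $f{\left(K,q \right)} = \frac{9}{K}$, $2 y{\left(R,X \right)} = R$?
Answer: $\frac{39512}{53} \approx 745.51$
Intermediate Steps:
$y{\left(R,X \right)} = \frac{R}{2}$
$B = \frac{276}{53}$ ($B = 5 - \frac{1}{\frac{1}{2} \left(-8\right) + \frac{9}{-11}} = 5 - \frac{1}{-4 + 9 \left(- \frac{1}{11}\right)} = 5 - \frac{1}{-4 - \frac{9}{11}} = 5 - \frac{1}{- \frac{53}{11}} = 5 - - \frac{11}{53} = 5 + \frac{11}{53} = \frac{276}{53} \approx 5.2076$)
$\left(-1 + 5\right) \left(-5\right) + 147 B = \left(-1 + 5\right) \left(-5\right) + 147 \cdot \frac{276}{53} = 4 \left(-5\right) + \frac{40572}{53} = -20 + \frac{40572}{53} = \frac{39512}{53}$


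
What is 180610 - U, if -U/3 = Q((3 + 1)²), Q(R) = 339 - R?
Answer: 181579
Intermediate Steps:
U = -969 (U = -3*(339 - (3 + 1)²) = -3*(339 - 1*4²) = -3*(339 - 1*16) = -3*(339 - 16) = -3*323 = -969)
180610 - U = 180610 - 1*(-969) = 180610 + 969 = 181579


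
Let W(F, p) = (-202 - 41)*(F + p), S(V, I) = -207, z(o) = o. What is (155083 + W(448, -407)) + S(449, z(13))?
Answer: 144913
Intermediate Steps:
W(F, p) = -243*F - 243*p (W(F, p) = -243*(F + p) = -243*F - 243*p)
(155083 + W(448, -407)) + S(449, z(13)) = (155083 + (-243*448 - 243*(-407))) - 207 = (155083 + (-108864 + 98901)) - 207 = (155083 - 9963) - 207 = 145120 - 207 = 144913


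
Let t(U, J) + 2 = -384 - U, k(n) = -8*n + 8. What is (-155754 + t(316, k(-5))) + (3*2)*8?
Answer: -156408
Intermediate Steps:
k(n) = 8 - 8*n
t(U, J) = -386 - U (t(U, J) = -2 + (-384 - U) = -386 - U)
(-155754 + t(316, k(-5))) + (3*2)*8 = (-155754 + (-386 - 1*316)) + (3*2)*8 = (-155754 + (-386 - 316)) + 6*8 = (-155754 - 702) + 48 = -156456 + 48 = -156408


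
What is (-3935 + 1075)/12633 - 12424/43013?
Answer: -279969572/543383229 ≈ -0.51523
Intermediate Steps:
(-3935 + 1075)/12633 - 12424/43013 = -2860*1/12633 - 12424*1/43013 = -2860/12633 - 12424/43013 = -279969572/543383229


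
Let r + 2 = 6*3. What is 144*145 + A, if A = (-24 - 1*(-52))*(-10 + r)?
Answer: 21048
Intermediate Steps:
r = 16 (r = -2 + 6*3 = -2 + 18 = 16)
A = 168 (A = (-24 - 1*(-52))*(-10 + 16) = (-24 + 52)*6 = 28*6 = 168)
144*145 + A = 144*145 + 168 = 20880 + 168 = 21048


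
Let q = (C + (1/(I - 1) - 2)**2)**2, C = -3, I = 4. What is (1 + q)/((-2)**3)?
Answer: -85/648 ≈ -0.13117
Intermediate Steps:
q = 4/81 (q = (-3 + (1/(4 - 1) - 2)**2)**2 = (-3 + (1/3 - 2)**2)**2 = (-3 + (-5/3)**2)**2 = (-3 + 25/9)**2 = (-2/9)**2 = 4/81 ≈ 0.049383)
(1 + q)/((-2)**3) = (1 + 4/81)/((-2)**3) = (85/81)/(-8) = -1/8*85/81 = -85/648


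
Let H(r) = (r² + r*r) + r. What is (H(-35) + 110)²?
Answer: 6375625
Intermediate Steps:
H(r) = r + 2*r² (H(r) = (r² + r²) + r = 2*r² + r = r + 2*r²)
(H(-35) + 110)² = (-35*(1 + 2*(-35)) + 110)² = (-35*(1 - 70) + 110)² = (-35*(-69) + 110)² = (2415 + 110)² = 2525² = 6375625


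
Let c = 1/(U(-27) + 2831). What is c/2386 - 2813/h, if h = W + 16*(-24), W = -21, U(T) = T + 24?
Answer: 18981021709/2732781240 ≈ 6.9457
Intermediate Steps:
U(T) = 24 + T
c = 1/2828 (c = 1/((24 - 27) + 2831) = 1/(-3 + 2831) = 1/2828 ≈ 0.00035361)
h = -405 (h = -21 + 16*(-24) = -21 - 384 = -405)
c/2386 - 2813/h = (1/2828)/2386 - 2813/(-405) = (1/2828)*(1/2386) - 2813*(-1/405) = 1/6747608 + 2813/405 = 18981021709/2732781240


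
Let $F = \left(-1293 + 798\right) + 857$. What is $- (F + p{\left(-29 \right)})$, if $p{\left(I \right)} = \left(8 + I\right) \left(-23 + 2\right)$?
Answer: $-803$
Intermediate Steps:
$p{\left(I \right)} = -168 - 21 I$ ($p{\left(I \right)} = \left(8 + I\right) \left(-21\right) = -168 - 21 I$)
$F = 362$ ($F = -495 + 857 = 362$)
$- (F + p{\left(-29 \right)}) = - (362 - -441) = - (362 + \left(-168 + 609\right)) = - (362 + 441) = \left(-1\right) 803 = -803$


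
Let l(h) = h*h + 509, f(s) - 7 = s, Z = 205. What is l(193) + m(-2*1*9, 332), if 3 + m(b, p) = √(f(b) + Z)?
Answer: 37755 + √194 ≈ 37769.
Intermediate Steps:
f(s) = 7 + s
l(h) = 509 + h² (l(h) = h² + 509 = 509 + h²)
m(b, p) = -3 + √(212 + b) (m(b, p) = -3 + √((7 + b) + 205) = -3 + √(212 + b))
l(193) + m(-2*1*9, 332) = (509 + 193²) + (-3 + √(212 - 2*1*9)) = (509 + 37249) + (-3 + √(212 - 2*9)) = 37758 + (-3 + √(212 - 18)) = 37758 + (-3 + √194) = 37755 + √194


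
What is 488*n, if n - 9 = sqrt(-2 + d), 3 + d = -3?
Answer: 4392 + 976*I*sqrt(2) ≈ 4392.0 + 1380.3*I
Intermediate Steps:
d = -6 (d = -3 - 3 = -6)
n = 9 + 2*I*sqrt(2) (n = 9 + sqrt(-2 - 6) = 9 + sqrt(-8) = 9 + 2*I*sqrt(2) ≈ 9.0 + 2.8284*I)
488*n = 488*(9 + 2*I*sqrt(2)) = 4392 + 976*I*sqrt(2)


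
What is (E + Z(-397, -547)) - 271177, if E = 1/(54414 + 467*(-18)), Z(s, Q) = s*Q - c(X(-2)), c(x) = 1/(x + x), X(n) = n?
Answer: -2485248641/46008 ≈ -54018.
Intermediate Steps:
c(x) = 1/(2*x)
Z(s, Q) = ¼ + Q*s (Z(s, Q) = s*Q - 1/(2*(-2)) = Q*s - (-1)/(2*2) = Q*s - 1*(-¼) = Q*s + ¼ = ¼ + Q*s)
E = 1/46008 (E = 1/(54414 - 8406) = 1/46008 ≈ 2.1735e-5)
(E + Z(-397, -547)) - 271177 = (1/46008 + (¼ - 547*(-397))) - 271177 = (1/46008 + (¼ + 217159)) - 271177 = (1/46008 + 868637/4) - 271177 = 9991062775/46008 - 271177 = -2485248641/46008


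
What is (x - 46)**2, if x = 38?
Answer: 64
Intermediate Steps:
(x - 46)**2 = (38 - 46)**2 = (-8)**2 = 64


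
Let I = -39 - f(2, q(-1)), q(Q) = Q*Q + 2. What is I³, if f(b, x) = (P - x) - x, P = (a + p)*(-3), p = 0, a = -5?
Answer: -110592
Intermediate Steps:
P = 15 (P = (-5 + 0)*(-3) = -5*(-3) = 15)
q(Q) = 2 + Q² (q(Q) = Q² + 2 = 2 + Q²)
f(b, x) = 15 - 2*x (f(b, x) = (15 - x) - x = 15 - 2*x)
I = -48 (I = -39 - (15 - 2*(2 + (-1)²)) = -39 - (15 - 2*(2 + 1)) = -39 - (15 - 2*3) = -39 - (15 - 6) = -39 - 1*9 = -39 - 9 = -48)
I³ = (-48)³ = -110592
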